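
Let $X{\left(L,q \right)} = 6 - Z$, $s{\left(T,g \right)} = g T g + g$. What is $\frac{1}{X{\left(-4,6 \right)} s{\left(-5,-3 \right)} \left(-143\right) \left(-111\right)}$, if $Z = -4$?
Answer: $- \frac{1}{7619040} \approx -1.3125 \cdot 10^{-7}$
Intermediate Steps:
$s{\left(T,g \right)} = g + T g^{2}$ ($s{\left(T,g \right)} = T g g + g = T g^{2} + g = g + T g^{2}$)
$X{\left(L,q \right)} = 10$ ($X{\left(L,q \right)} = 6 - -4 = 6 + 4 = 10$)
$\frac{1}{X{\left(-4,6 \right)} s{\left(-5,-3 \right)} \left(-143\right) \left(-111\right)} = \frac{1}{10 \left(- 3 \left(1 - -15\right)\right) \left(-143\right) \left(-111\right)} = \frac{1}{10 \left(- 3 \left(1 + 15\right)\right) \left(-143\right) \left(-111\right)} = \frac{1}{10 \left(\left(-3\right) 16\right) \left(-143\right) \left(-111\right)} = \frac{1}{10 \left(-48\right) \left(-143\right) \left(-111\right)} = \frac{1}{\left(-480\right) \left(-143\right) \left(-111\right)} = \frac{1}{68640 \left(-111\right)} = \frac{1}{-7619040} = - \frac{1}{7619040}$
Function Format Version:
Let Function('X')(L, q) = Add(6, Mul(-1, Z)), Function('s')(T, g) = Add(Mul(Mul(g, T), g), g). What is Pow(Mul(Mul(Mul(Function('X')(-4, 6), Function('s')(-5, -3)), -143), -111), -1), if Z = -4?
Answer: Rational(-1, 7619040) ≈ -1.3125e-7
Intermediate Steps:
Function('s')(T, g) = Add(g, Mul(T, Pow(g, 2))) (Function('s')(T, g) = Add(Mul(Mul(T, g), g), g) = Add(Mul(T, Pow(g, 2)), g) = Add(g, Mul(T, Pow(g, 2))))
Function('X')(L, q) = 10 (Function('X')(L, q) = Add(6, Mul(-1, -4)) = Add(6, 4) = 10)
Pow(Mul(Mul(Mul(Function('X')(-4, 6), Function('s')(-5, -3)), -143), -111), -1) = Pow(Mul(Mul(Mul(10, Mul(-3, Add(1, Mul(-5, -3)))), -143), -111), -1) = Pow(Mul(Mul(Mul(10, Mul(-3, Add(1, 15))), -143), -111), -1) = Pow(Mul(Mul(Mul(10, Mul(-3, 16)), -143), -111), -1) = Pow(Mul(Mul(Mul(10, -48), -143), -111), -1) = Pow(Mul(Mul(-480, -143), -111), -1) = Pow(Mul(68640, -111), -1) = Pow(-7619040, -1) = Rational(-1, 7619040)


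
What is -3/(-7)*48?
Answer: 144/7 ≈ 20.571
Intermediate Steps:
-3/(-7)*48 = -3*(-⅐)*48 = (3/7)*48 = 144/7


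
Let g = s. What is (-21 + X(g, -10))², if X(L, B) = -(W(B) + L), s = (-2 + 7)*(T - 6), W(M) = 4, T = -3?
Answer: 400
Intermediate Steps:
s = -45 (s = (-2 + 7)*(-3 - 6) = 5*(-9) = -45)
g = -45
X(L, B) = -4 - L (X(L, B) = -(4 + L) = -4 - L)
(-21 + X(g, -10))² = (-21 + (-4 - 1*(-45)))² = (-21 + (-4 + 45))² = (-21 + 41)² = 20² = 400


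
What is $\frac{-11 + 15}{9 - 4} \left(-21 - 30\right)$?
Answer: $- \frac{204}{5} \approx -40.8$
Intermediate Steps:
$\frac{-11 + 15}{9 - 4} \left(-21 - 30\right) = \frac{4}{5} \left(-51\right) = - \frac{204}{5}$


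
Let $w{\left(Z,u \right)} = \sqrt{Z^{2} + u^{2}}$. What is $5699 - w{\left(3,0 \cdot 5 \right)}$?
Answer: $5696$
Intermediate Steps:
$5699 - w{\left(3,0 \cdot 5 \right)} = 5699 - \sqrt{3^{2} + \left(0 \cdot 5\right)^{2}} = 5699 - \sqrt{9 + 0^{2}} = 5699 - \sqrt{9 + 0} = 5699 - \sqrt{9} = 5699 - 3 = 5696$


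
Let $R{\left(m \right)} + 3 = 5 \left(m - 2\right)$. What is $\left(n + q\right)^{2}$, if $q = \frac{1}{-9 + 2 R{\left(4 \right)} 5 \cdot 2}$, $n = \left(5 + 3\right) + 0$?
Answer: $\frac{1100401}{17161} \approx 64.122$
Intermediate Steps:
$R{\left(m \right)} = -13 + 5 m$ ($R{\left(m \right)} = -3 + 5 \left(m - 2\right) = -3 + 5 \left(-2 + m\right) = -3 + \left(-10 + 5 m\right) = -13 + 5 m$)
$n = 8$ ($n = 8 + 0 = 8$)
$q = \frac{1}{131}$ ($q = \frac{1}{-9 + 2 \left(-13 + 5 \cdot 4\right) 5 \cdot 2} = \frac{1}{-9 + 2 \left(-13 + 20\right) 5 \cdot 2} = \frac{1}{-9 + 2 \cdot 7 \cdot 5 \cdot 2} = \frac{1}{-9 + 2 \cdot 35 \cdot 2} = \frac{1}{-9 + 2 \cdot 70} = \frac{1}{-9 + 140} = \frac{1}{131} \approx 0.0076336$)
$\left(n + q\right)^{2} = \left(8 + \frac{1}{131}\right)^{2} = \left(\frac{1049}{131}\right)^{2} = \frac{1100401}{17161}$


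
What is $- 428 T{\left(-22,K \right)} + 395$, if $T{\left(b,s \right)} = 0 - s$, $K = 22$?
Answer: $9811$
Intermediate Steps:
$T{\left(b,s \right)} = - s$
$- 428 T{\left(-22,K \right)} + 395 = - 428 \left(\left(-1\right) 22\right) + 395 = \left(-428\right) \left(-22\right) + 395 = 9416 + 395 = 9811$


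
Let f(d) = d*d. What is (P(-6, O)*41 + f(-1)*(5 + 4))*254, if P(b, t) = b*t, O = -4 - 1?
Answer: 314706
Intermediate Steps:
f(d) = d²
O = -5
(P(-6, O)*41 + f(-1)*(5 + 4))*254 = (-6*(-5)*41 + (-1)²*(5 + 4))*254 = (30*41 + 1*9)*254 = (1230 + 9)*254 = 1239*254 = 314706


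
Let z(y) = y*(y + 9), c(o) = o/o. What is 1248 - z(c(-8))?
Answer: 1238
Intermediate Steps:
c(o) = 1
z(y) = y*(9 + y)
1248 - z(c(-8)) = 1248 - (9 + 1) = 1248 - 10 = 1238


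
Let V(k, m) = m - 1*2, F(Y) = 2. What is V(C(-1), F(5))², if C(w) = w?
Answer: 0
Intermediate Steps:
V(k, m) = -2 + m (V(k, m) = m - 2 = -2 + m)
V(C(-1), F(5))² = (-2 + 2)² = 0² = 0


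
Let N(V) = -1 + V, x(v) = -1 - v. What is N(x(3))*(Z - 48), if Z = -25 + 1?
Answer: 360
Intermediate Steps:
Z = -24
N(x(3))*(Z - 48) = (-1 + (-1 - 1*3))*(-24 - 48) = (-1 + (-1 - 3))*(-72) = (-1 - 4)*(-72) = -5*(-72) = 360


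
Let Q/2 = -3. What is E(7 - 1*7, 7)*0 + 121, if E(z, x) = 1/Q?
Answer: 121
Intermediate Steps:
Q = -6 (Q = 2*(-3) = -6)
E(z, x) = -⅙ (E(z, x) = 1/(-6) = -⅙)
E(7 - 1*7, 7)*0 + 121 = -⅙*0 + 121 = 0 + 121 = 121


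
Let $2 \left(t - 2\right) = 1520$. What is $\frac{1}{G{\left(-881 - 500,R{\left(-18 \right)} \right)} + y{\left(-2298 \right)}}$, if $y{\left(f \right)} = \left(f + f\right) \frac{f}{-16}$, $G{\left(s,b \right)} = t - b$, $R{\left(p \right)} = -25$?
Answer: $- \frac{2}{1318627} \approx -1.5167 \cdot 10^{-6}$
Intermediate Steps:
$t = 762$ ($t = 2 + \frac{1}{2} \cdot 1520 = 2 + 760 = 762$)
$G{\left(s,b \right)} = 762 - b$
$y{\left(f \right)} = - \frac{f^{2}}{8}$ ($y{\left(f \right)} = 2 f f \left(- \frac{1}{16}\right) = 2 f \left(- \frac{f}{16}\right) = - \frac{f^{2}}{8}$)
$\frac{1}{G{\left(-881 - 500,R{\left(-18 \right)} \right)} + y{\left(-2298 \right)}} = \frac{1}{\left(762 - -25\right) - \frac{\left(-2298\right)^{2}}{8}} = \frac{1}{\left(762 + 25\right) - \frac{1320201}{2}} = \frac{1}{787 - \frac{1320201}{2}} = \frac{1}{- \frac{1318627}{2}} = - \frac{2}{1318627}$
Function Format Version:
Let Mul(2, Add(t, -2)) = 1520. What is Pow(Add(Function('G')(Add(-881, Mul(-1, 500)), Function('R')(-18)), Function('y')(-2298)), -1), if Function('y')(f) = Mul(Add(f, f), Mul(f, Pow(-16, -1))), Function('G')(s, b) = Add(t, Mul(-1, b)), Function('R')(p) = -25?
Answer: Rational(-2, 1318627) ≈ -1.5167e-6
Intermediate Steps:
t = 762 (t = Add(2, Mul(Rational(1, 2), 1520)) = Add(2, 760) = 762)
Function('G')(s, b) = Add(762, Mul(-1, b))
Function('y')(f) = Mul(Rational(-1, 8), Pow(f, 2)) (Function('y')(f) = Mul(Mul(2, f), Mul(f, Rational(-1, 16))) = Mul(Mul(2, f), Mul(Rational(-1, 16), f)) = Mul(Rational(-1, 8), Pow(f, 2)))
Pow(Add(Function('G')(Add(-881, Mul(-1, 500)), Function('R')(-18)), Function('y')(-2298)), -1) = Pow(Add(Add(762, Mul(-1, -25)), Mul(Rational(-1, 8), Pow(-2298, 2))), -1) = Pow(Add(Add(762, 25), Mul(Rational(-1, 8), 5280804)), -1) = Pow(Add(787, Rational(-1320201, 2)), -1) = Pow(Rational(-1318627, 2), -1) = Rational(-2, 1318627)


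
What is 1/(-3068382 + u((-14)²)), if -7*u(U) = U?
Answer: -1/3068410 ≈ -3.2590e-7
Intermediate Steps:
u(U) = -U/7
1/(-3068382 + u((-14)²)) = 1/(-3068382 - ⅐*(-14)²) = 1/(-3068382 - ⅐*196) = 1/(-3068382 - 28) = 1/(-3068410) = -1/3068410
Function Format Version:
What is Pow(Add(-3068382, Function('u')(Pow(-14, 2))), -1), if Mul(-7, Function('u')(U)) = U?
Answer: Rational(-1, 3068410) ≈ -3.2590e-7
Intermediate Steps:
Function('u')(U) = Mul(Rational(-1, 7), U)
Pow(Add(-3068382, Function('u')(Pow(-14, 2))), -1) = Pow(Add(-3068382, Mul(Rational(-1, 7), Pow(-14, 2))), -1) = Pow(Add(-3068382, Mul(Rational(-1, 7), 196)), -1) = Pow(Add(-3068382, -28), -1) = Pow(-3068410, -1) = Rational(-1, 3068410)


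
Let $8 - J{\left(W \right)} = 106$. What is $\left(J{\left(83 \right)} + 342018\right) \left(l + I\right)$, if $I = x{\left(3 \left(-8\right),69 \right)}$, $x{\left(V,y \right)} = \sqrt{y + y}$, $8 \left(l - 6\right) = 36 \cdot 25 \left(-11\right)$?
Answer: $-421074480 + 341920 \sqrt{138} \approx -4.1706 \cdot 10^{8}$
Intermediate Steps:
$l = - \frac{2463}{2}$ ($l = 6 + \frac{36 \cdot 25 \left(-11\right)}{8} = 6 + \frac{900 \left(-11\right)}{8} = 6 + \frac{1}{8} \left(-9900\right) = 6 - \frac{2475}{2} = - \frac{2463}{2} \approx -1231.5$)
$J{\left(W \right)} = -98$ ($J{\left(W \right)} = 8 - 106 = -98$)
$x{\left(V,y \right)} = \sqrt{2} \sqrt{y}$ ($x{\left(V,y \right)} = \sqrt{2 y} = \sqrt{2} \sqrt{y}$)
$I = \sqrt{138}$ ($I = \sqrt{2} \sqrt{69} = \sqrt{138} \approx 11.747$)
$\left(J{\left(83 \right)} + 342018\right) \left(l + I\right) = \left(-98 + 342018\right) \left(- \frac{2463}{2} + \sqrt{138}\right) = 341920 \left(- \frac{2463}{2} + \sqrt{138}\right) = -421074480 + 341920 \sqrt{138}$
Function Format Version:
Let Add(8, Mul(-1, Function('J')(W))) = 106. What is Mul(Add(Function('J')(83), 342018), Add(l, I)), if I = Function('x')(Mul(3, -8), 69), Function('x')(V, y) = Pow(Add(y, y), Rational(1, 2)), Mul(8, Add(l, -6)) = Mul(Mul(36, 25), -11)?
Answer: Add(-421074480, Mul(341920, Pow(138, Rational(1, 2)))) ≈ -4.1706e+8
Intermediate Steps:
l = Rational(-2463, 2) (l = Add(6, Mul(Rational(1, 8), Mul(Mul(36, 25), -11))) = Add(6, Mul(Rational(1, 8), Mul(900, -11))) = Add(6, Mul(Rational(1, 8), -9900)) = Add(6, Rational(-2475, 2)) = Rational(-2463, 2) ≈ -1231.5)
Function('J')(W) = -98 (Function('J')(W) = Add(8, Mul(-1, 106)) = Add(8, -106) = -98)
Function('x')(V, y) = Mul(Pow(2, Rational(1, 2)), Pow(y, Rational(1, 2))) (Function('x')(V, y) = Pow(Mul(2, y), Rational(1, 2)) = Mul(Pow(2, Rational(1, 2)), Pow(y, Rational(1, 2))))
I = Pow(138, Rational(1, 2)) (I = Mul(Pow(2, Rational(1, 2)), Pow(69, Rational(1, 2))) = Pow(138, Rational(1, 2)) ≈ 11.747)
Mul(Add(Function('J')(83), 342018), Add(l, I)) = Mul(Add(-98, 342018), Add(Rational(-2463, 2), Pow(138, Rational(1, 2)))) = Mul(341920, Add(Rational(-2463, 2), Pow(138, Rational(1, 2)))) = Add(-421074480, Mul(341920, Pow(138, Rational(1, 2))))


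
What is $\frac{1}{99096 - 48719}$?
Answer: $\frac{1}{50377} \approx 1.985 \cdot 10^{-5}$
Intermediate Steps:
$\frac{1}{99096 - 48719} = \frac{1}{50377}$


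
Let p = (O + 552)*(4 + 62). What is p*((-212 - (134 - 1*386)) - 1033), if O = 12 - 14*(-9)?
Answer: -45221220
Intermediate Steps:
O = 138 (O = 12 + 126 = 138)
p = 45540 (p = (138 + 552)*(4 + 62) = 690*66 = 45540)
p*((-212 - (134 - 1*386)) - 1033) = 45540*((-212 - (134 - 1*386)) - 1033) = 45540*((-212 - (134 - 386)) - 1033) = 45540*((-212 - 1*(-252)) - 1033) = 45540*((-212 + 252) - 1033) = 45540*(40 - 1033) = 45540*(-993) = -45221220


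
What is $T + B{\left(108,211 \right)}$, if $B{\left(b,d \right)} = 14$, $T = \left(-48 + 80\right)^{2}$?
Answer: $1038$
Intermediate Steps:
$T = 1024$ ($T = 32^{2} = 1024$)
$T + B{\left(108,211 \right)} = 1024 + 14 = 1038$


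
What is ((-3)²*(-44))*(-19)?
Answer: 7524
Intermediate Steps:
((-3)²*(-44))*(-19) = (9*(-44))*(-19) = -396*(-19) = 7524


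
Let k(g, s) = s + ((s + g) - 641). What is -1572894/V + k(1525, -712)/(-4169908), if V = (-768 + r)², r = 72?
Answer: -91091134571/28055141024 ≈ -3.2469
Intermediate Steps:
k(g, s) = -641 + g + 2*s (k(g, s) = s + ((g + s) - 641) = s + (-641 + g + s) = -641 + g + 2*s)
V = 484416 (V = (-768 + 72)² = (-696)² = 484416)
-1572894/V + k(1525, -712)/(-4169908) = -1572894/484416 + (-641 + 1525 + 2*(-712))/(-4169908) = -1572894*1/484416 + (-641 + 1525 - 1424)*(-1/4169908) = -87383/26912 - 540*(-1/4169908) = -87383/26912 + 135/1042477 = -91091134571/28055141024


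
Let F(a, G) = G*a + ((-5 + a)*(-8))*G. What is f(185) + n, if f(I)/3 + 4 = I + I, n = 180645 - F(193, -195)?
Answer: -73902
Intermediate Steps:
F(a, G) = G*a + G*(40 - 8*a) (F(a, G) = G*a + (40 - 8*a)*G = G*a + G*(40 - 8*a))
n = -75000 (n = 180645 - (-195)*(40 - 7*193) = 180645 - (-195)*(40 - 1351) = 180645 - (-195)*(-1311) = 180645 - 1*255645 = 180645 - 255645 = -75000)
f(I) = -12 + 6*I (f(I) = -12 + 3*(I + I) = -12 + 3*(2*I) = -12 + 6*I)
f(185) + n = (-12 + 6*185) - 75000 = (-12 + 1110) - 75000 = 1098 - 75000 = -73902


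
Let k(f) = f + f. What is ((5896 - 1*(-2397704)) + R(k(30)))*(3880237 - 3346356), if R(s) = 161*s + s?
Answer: 1288425694920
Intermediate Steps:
k(f) = 2*f
R(s) = 162*s
((5896 - 1*(-2397704)) + R(k(30)))*(3880237 - 3346356) = ((5896 - 1*(-2397704)) + 162*(2*30))*(3880237 - 3346356) = ((5896 + 2397704) + 162*60)*533881 = (2403600 + 9720)*533881 = 2413320*533881 = 1288425694920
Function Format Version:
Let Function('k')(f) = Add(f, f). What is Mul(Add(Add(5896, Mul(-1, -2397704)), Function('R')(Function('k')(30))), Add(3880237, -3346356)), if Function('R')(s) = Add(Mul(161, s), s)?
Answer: 1288425694920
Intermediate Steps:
Function('k')(f) = Mul(2, f)
Function('R')(s) = Mul(162, s)
Mul(Add(Add(5896, Mul(-1, -2397704)), Function('R')(Function('k')(30))), Add(3880237, -3346356)) = Mul(Add(Add(5896, Mul(-1, -2397704)), Mul(162, Mul(2, 30))), Add(3880237, -3346356)) = Mul(Add(Add(5896, 2397704), Mul(162, 60)), 533881) = Mul(Add(2403600, 9720), 533881) = Mul(2413320, 533881) = 1288425694920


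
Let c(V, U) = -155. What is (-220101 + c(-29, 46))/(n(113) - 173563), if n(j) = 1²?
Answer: 110128/86781 ≈ 1.2690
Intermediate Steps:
n(j) = 1
(-220101 + c(-29, 46))/(n(113) - 173563) = (-220101 - 155)/(1 - 173563) = -220256/(-173562) = -220256*(-1/173562) = 110128/86781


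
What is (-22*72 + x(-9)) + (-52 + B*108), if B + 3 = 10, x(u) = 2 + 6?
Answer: -872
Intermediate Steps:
x(u) = 8
B = 7 (B = -3 + 10 = 7)
(-22*72 + x(-9)) + (-52 + B*108) = (-22*72 + 8) + (-52 + 7*108) = (-1584 + 8) + (-52 + 756) = -1576 + 704 = -872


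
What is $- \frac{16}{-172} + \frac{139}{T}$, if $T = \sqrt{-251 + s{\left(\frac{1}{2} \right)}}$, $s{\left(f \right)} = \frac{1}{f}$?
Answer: $\frac{4}{43} - \frac{139 i \sqrt{249}}{249} \approx 0.093023 - 8.8088 i$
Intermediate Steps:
$T = i \sqrt{249}$ ($T = \sqrt{-251 + \frac{1}{\frac{1}{2}}} = \sqrt{-251 + 2} = \sqrt{-249} = i \sqrt{249} \approx 15.78 i$)
$- \frac{16}{-172} + \frac{139}{T} = - \frac{16}{-172} + \frac{139}{i \sqrt{249}} = \left(-16\right) \left(- \frac{1}{172}\right) + 139 \left(- \frac{i \sqrt{249}}{249}\right) = \frac{4}{43} - \frac{139 i \sqrt{249}}{249}$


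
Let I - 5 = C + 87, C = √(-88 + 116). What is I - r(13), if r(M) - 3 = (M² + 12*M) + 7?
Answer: -243 + 2*√7 ≈ -237.71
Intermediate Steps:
C = 2*√7 (C = √28 = 2*√7 ≈ 5.2915)
r(M) = 10 + M² + 12*M (r(M) = 3 + ((M² + 12*M) + 7) = 3 + (7 + M² + 12*M) = 10 + M² + 12*M)
I = 92 + 2*√7 (I = 5 + (2*√7 + 87) = 5 + (87 + 2*√7) = 92 + 2*√7 ≈ 97.292)
I - r(13) = (92 + 2*√7) - (10 + 13² + 12*13) = (92 + 2*√7) - (10 + 169 + 156) = (92 + 2*√7) - 1*335 = (92 + 2*√7) - 335 = -243 + 2*√7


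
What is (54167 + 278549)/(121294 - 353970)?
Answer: -83179/58169 ≈ -1.4300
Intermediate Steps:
(54167 + 278549)/(121294 - 353970) = 332716/(-232676) = 332716*(-1/232676) = -83179/58169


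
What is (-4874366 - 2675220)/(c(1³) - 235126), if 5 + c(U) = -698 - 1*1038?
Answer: 7549586/236867 ≈ 31.873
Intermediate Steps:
c(U) = -1741 (c(U) = -5 + (-698 - 1*1038) = -5 + (-698 - 1038) = -5 - 1736 = -1741)
(-4874366 - 2675220)/(c(1³) - 235126) = (-4874366 - 2675220)/(-1741 - 235126) = -7549586/(-236867) = -7549586*(-1/236867) = 7549586/236867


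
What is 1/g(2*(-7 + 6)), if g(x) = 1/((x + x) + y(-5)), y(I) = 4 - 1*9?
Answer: -9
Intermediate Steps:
y(I) = -5 (y(I) = 4 - 9 = -5)
g(x) = 1/(-5 + 2*x) (g(x) = 1/((x + x) - 5) = 1/(2*x - 5) = 1/(-5 + 2*x))
1/g(2*(-7 + 6)) = 1/(1/(-5 + 2*(2*(-7 + 6)))) = 1/(1/(-5 + 2*(2*(-1)))) = 1/(1/(-5 + 2*(-2))) = 1/(1/(-5 - 4)) = 1/(1/(-9)) = 1/(-⅑) = -9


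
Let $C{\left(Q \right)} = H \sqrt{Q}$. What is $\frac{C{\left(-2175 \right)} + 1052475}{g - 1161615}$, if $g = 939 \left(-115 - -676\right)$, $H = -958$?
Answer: $- \frac{350825}{211612} + \frac{2395 i \sqrt{87}}{317418} \approx -1.6579 + 0.070377 i$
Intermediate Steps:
$g = 526779$ ($g = 939 \left(-115 + 676\right) = 939 \cdot 561 = 526779$)
$C{\left(Q \right)} = - 958 \sqrt{Q}$
$\frac{C{\left(-2175 \right)} + 1052475}{g - 1161615} = \frac{- 958 \sqrt{-2175} + 1052475}{526779 - 1161615} = \frac{- 958 \cdot 5 i \sqrt{87} + 1052475}{-634836} = \left(- 4790 i \sqrt{87} + 1052475\right) \left(- \frac{1}{634836}\right) = \left(1052475 - 4790 i \sqrt{87}\right) \left(- \frac{1}{634836}\right) = - \frac{350825}{211612} + \frac{2395 i \sqrt{87}}{317418}$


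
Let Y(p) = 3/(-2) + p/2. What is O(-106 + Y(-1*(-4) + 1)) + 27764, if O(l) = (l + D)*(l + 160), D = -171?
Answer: 12584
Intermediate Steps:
Y(p) = -3/2 + p/2 (Y(p) = 3*(-1/2) + p*(1/2) = -3/2 + p/2)
O(l) = (-171 + l)*(160 + l) (O(l) = (l - 171)*(l + 160) = (-171 + l)*(160 + l))
O(-106 + Y(-1*(-4) + 1)) + 27764 = (-27360 + (-106 + (-3/2 + (-1*(-4) + 1)/2))**2 - 11*(-106 + (-3/2 + (-1*(-4) + 1)/2))) + 27764 = (-27360 + (-106 + (-3/2 + (4 + 1)/2))**2 - 11*(-106 + (-3/2 + (4 + 1)/2))) + 27764 = (-27360 + (-106 + (-3/2 + (1/2)*5))**2 - 11*(-106 + (-3/2 + (1/2)*5))) + 27764 = (-27360 + (-106 + (-3/2 + 5/2))**2 - 11*(-106 + (-3/2 + 5/2))) + 27764 = (-27360 + (-106 + 1)**2 - 11*(-106 + 1)) + 27764 = (-27360 + (-105)**2 - 11*(-105)) + 27764 = (-27360 + 11025 + 1155) + 27764 = -15180 + 27764 = 12584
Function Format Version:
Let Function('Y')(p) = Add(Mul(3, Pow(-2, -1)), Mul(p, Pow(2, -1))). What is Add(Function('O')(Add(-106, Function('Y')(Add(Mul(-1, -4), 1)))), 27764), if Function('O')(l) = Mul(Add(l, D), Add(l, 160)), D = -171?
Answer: 12584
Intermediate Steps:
Function('Y')(p) = Add(Rational(-3, 2), Mul(Rational(1, 2), p)) (Function('Y')(p) = Add(Mul(3, Rational(-1, 2)), Mul(p, Rational(1, 2))) = Add(Rational(-3, 2), Mul(Rational(1, 2), p)))
Function('O')(l) = Mul(Add(-171, l), Add(160, l)) (Function('O')(l) = Mul(Add(l, -171), Add(l, 160)) = Mul(Add(-171, l), Add(160, l)))
Add(Function('O')(Add(-106, Function('Y')(Add(Mul(-1, -4), 1)))), 27764) = Add(Add(-27360, Pow(Add(-106, Add(Rational(-3, 2), Mul(Rational(1, 2), Add(Mul(-1, -4), 1)))), 2), Mul(-11, Add(-106, Add(Rational(-3, 2), Mul(Rational(1, 2), Add(Mul(-1, -4), 1)))))), 27764) = Add(Add(-27360, Pow(Add(-106, Add(Rational(-3, 2), Mul(Rational(1, 2), Add(4, 1)))), 2), Mul(-11, Add(-106, Add(Rational(-3, 2), Mul(Rational(1, 2), Add(4, 1)))))), 27764) = Add(Add(-27360, Pow(Add(-106, Add(Rational(-3, 2), Mul(Rational(1, 2), 5))), 2), Mul(-11, Add(-106, Add(Rational(-3, 2), Mul(Rational(1, 2), 5))))), 27764) = Add(Add(-27360, Pow(Add(-106, Add(Rational(-3, 2), Rational(5, 2))), 2), Mul(-11, Add(-106, Add(Rational(-3, 2), Rational(5, 2))))), 27764) = Add(Add(-27360, Pow(Add(-106, 1), 2), Mul(-11, Add(-106, 1))), 27764) = Add(Add(-27360, Pow(-105, 2), Mul(-11, -105)), 27764) = Add(Add(-27360, 11025, 1155), 27764) = Add(-15180, 27764) = 12584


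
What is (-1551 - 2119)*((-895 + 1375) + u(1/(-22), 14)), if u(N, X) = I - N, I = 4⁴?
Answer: -29714155/11 ≈ -2.7013e+6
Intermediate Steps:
I = 256
u(N, X) = 256 - N
(-1551 - 2119)*((-895 + 1375) + u(1/(-22), 14)) = (-1551 - 2119)*((-895 + 1375) + (256 - 1/(-22))) = -3670*(480 + (256 - 1*(-1/22))) = -3670*(480 + (256 + 1/22)) = -3670*(480 + 5633/22) = -3670*16193/22 = -29714155/11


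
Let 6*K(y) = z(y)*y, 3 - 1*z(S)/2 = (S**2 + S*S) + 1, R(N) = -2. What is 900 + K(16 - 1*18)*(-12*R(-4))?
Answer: 996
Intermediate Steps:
z(S) = 4 - 4*S**2 (z(S) = 6 - 2*((S**2 + S*S) + 1) = 6 - 2*((S**2 + S**2) + 1) = 6 - 2*(2*S**2 + 1) = 6 - 2*(1 + 2*S**2) = 6 + (-2 - 4*S**2) = 4 - 4*S**2)
K(y) = y*(4 - 4*y**2)/6 (K(y) = ((4 - 4*y**2)*y)/6 = (y*(4 - 4*y**2))/6 = y*(4 - 4*y**2)/6)
900 + K(16 - 1*18)*(-12*R(-4)) = 900 + (2*(16 - 1*18)*(1 - (16 - 1*18)**2)/3)*(-12*(-2)) = 900 + (2*(16 - 18)*(1 - (16 - 18)**2)/3)*24 = 900 + ((2/3)*(-2)*(1 - 1*(-2)**2))*24 = 900 + ((2/3)*(-2)*(1 - 1*4))*24 = 900 + ((2/3)*(-2)*(1 - 4))*24 = 900 + ((2/3)*(-2)*(-3))*24 = 900 + 4*24 = 900 + 96 = 996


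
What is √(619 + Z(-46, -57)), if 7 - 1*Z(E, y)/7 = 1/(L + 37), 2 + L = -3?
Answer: √42738/8 ≈ 25.841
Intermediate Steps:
L = -5 (L = -2 - 3 = -5)
Z(E, y) = 1561/32 (Z(E, y) = 49 - 7/(-5 + 37) = 49 - 7/32 = 1561/32)
√(619 + Z(-46, -57)) = √(619 + 1561/32) = √(21369/32) = √42738/8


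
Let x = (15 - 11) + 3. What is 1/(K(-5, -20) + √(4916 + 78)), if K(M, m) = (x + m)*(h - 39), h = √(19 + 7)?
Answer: 1/(507 + √4994 - 13*√26) ≈ 0.0019555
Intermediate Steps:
h = √26 ≈ 5.0990
x = 7 (x = 4 + 3 = 7)
K(M, m) = (-39 + √26)*(7 + m) (K(M, m) = (7 + m)*(√26 - 39) = (7 + m)*(-39 + √26) = (-39 + √26)*(7 + m))
1/(K(-5, -20) + √(4916 + 78)) = 1/((-273 - 39*(-20) + 7*√26 - 20*√26) + √(4916 + 78)) = 1/((-273 + 780 + 7*√26 - 20*√26) + √4994) = 1/((507 - 13*√26) + √4994) = 1/(507 + √4994 - 13*√26)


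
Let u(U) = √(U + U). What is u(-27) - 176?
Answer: -176 + 3*I*√6 ≈ -176.0 + 7.3485*I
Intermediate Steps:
u(U) = √2*√U (u(U) = √(2*U) = √2*√U)
u(-27) - 176 = √2*√(-27) - 176 = √2*(3*I*√3) - 176 = 3*I*√6 - 176 = -176 + 3*I*√6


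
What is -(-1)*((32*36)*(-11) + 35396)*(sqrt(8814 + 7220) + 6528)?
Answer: 148342272 + 22724*sqrt(16034) ≈ 1.5122e+8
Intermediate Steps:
-(-1)*((32*36)*(-11) + 35396)*(sqrt(8814 + 7220) + 6528) = -(-1)*(1152*(-11) + 35396)*(sqrt(16034) + 6528) = -(-1)*(-12672 + 35396)*(6528 + sqrt(16034)) = -(-1)*22724*(6528 + sqrt(16034)) = -(-1)*(148342272 + 22724*sqrt(16034)) = -(-148342272 - 22724*sqrt(16034)) = 148342272 + 22724*sqrt(16034)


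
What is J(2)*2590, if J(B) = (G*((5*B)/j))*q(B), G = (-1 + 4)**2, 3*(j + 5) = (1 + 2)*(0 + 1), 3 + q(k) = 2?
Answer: 58275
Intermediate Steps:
q(k) = -1 (q(k) = -3 + 2 = -1)
j = -4 (j = -5 + ((1 + 2)*(0 + 1))/3 = -5 + (3*1)/3 = -5 + (1/3)*3 = -5 + 1 = -4)
G = 9 (G = 3**2 = 9)
J(B) = 45*B/4 (J(B) = (9*((5*B)/(-4)))*(-1) = (9*((5*B)*(-1/4)))*(-1) = (9*(-5*B/4))*(-1) = -45*B/4*(-1) = 45*B/4)
J(2)*2590 = ((45/4)*2)*2590 = (45/2)*2590 = 58275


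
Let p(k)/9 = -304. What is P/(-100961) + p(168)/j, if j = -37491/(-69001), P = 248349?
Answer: -6356469501885/1261709617 ≈ -5038.0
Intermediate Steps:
p(k) = -2736 (p(k) = 9*(-304) = -2736)
j = 37491/69001 (j = -37491*(-1/69001) = 37491/69001 ≈ 0.54334)
P/(-100961) + p(168)/j = 248349/(-100961) - 2736/37491/69001 = 248349*(-1/100961) - 2736*69001/37491 = -248349/100961 - 62928912/12497 = -6356469501885/1261709617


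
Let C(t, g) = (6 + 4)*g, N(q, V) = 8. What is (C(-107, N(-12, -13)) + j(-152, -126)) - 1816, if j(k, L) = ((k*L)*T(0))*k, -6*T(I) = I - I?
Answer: -1736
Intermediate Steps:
C(t, g) = 10*g
T(I) = 0 (T(I) = -(I - I)/6 = -⅙*0 = 0)
j(k, L) = 0 (j(k, L) = ((k*L)*0)*k = ((L*k)*0)*k = 0*k = 0)
(C(-107, N(-12, -13)) + j(-152, -126)) - 1816 = (10*8 + 0) - 1816 = (80 + 0) - 1816 = 80 - 1816 = -1736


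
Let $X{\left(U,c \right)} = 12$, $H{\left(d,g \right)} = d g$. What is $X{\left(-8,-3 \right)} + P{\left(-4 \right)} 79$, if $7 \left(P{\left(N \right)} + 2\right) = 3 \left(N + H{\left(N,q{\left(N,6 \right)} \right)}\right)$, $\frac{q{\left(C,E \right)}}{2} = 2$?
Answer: $- \frac{5762}{7} \approx -823.14$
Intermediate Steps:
$q{\left(C,E \right)} = 4$ ($q{\left(C,E \right)} = 2 \cdot 2 = 4$)
$P{\left(N \right)} = -2 + \frac{15 N}{7}$ ($P{\left(N \right)} = -2 + \frac{3 \left(N + N 4\right)}{7} = -2 + \frac{3 \left(N + 4 N\right)}{7} = -2 + \frac{3 \cdot 5 N}{7} = -2 + \frac{15 N}{7}$)
$X{\left(-8,-3 \right)} + P{\left(-4 \right)} 79 = 12 + \left(-2 + \frac{15}{7} \left(-4\right)\right) 79 = 12 + \left(-2 - \frac{60}{7}\right) 79 = 12 - \frac{5846}{7} = - \frac{5762}{7}$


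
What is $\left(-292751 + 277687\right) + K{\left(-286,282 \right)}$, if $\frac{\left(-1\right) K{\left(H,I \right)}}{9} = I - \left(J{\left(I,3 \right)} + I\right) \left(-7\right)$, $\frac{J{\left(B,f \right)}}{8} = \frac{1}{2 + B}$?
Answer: $- \frac{2511254}{71} \approx -35370.0$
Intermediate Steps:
$J{\left(B,f \right)} = \frac{8}{2 + B}$
$K{\left(H,I \right)} = - \frac{504}{2 + I} - 72 I$ ($K{\left(H,I \right)} = - 9 \left(I - \left(\frac{8}{2 + I} + I\right) \left(-7\right)\right) = - 9 \left(I - \left(I + \frac{8}{2 + I}\right) \left(-7\right)\right) = - 9 \left(I - \left(- \frac{56}{2 + I} - 7 I\right)\right) = - 9 \left(I + \left(7 I + \frac{56}{2 + I}\right)\right) = - 9 \left(8 I + \frac{56}{2 + I}\right) = - \frac{504}{2 + I} - 72 I$)
$\left(-292751 + 277687\right) + K{\left(-286,282 \right)} = \left(-292751 + 277687\right) + \frac{72 \left(-7 - 282 \left(2 + 282\right)\right)}{2 + 282} = -15064 + \frac{72 \left(-7 - 282 \cdot 284\right)}{284} = -15064 + 72 \cdot \frac{1}{284} \left(-7 - 80088\right) = -15064 + 72 \cdot \frac{1}{284} \left(-80095\right) = -15064 - \frac{1441710}{71} = - \frac{2511254}{71}$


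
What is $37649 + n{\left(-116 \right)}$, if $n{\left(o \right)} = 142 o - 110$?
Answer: $21067$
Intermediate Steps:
$n{\left(o \right)} = -110 + 142 o$
$37649 + n{\left(-116 \right)} = 37649 + \left(-110 + 142 \left(-116\right)\right) = 37649 - 16582 = 21067$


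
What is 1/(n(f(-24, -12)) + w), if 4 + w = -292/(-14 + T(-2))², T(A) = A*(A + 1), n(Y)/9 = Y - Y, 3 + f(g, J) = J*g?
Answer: -36/217 ≈ -0.16590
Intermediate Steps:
f(g, J) = -3 + J*g
n(Y) = 0 (n(Y) = 9*(Y - Y) = 9*0 = 0)
T(A) = A*(1 + A)
w = -217/36 (w = -4 - 292/(-14 - 2*(1 - 2))² = -4 - 292/(-14 - 2*(-1))² = -4 - 292/(-14 + 2)² = -4 - 292/(-12)² = -4 - 292/144 = -4 + (1/144)*(-292) = -4 - 73/36 = -217/36 ≈ -6.0278)
1/(n(f(-24, -12)) + w) = 1/(0 - 217/36) = 1/(-217/36) = -36/217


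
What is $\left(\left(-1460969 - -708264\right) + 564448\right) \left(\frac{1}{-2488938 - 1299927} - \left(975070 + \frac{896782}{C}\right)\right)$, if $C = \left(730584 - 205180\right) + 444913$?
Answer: $\frac{24994609007958736244627}{136162967415} \approx 1.8356 \cdot 10^{11}$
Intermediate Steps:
$C = 970317$ ($C = 525404 + 444913 = 970317$)
$\left(\left(-1460969 - -708264\right) + 564448\right) \left(\frac{1}{-2488938 - 1299927} - \left(975070 + \frac{896782}{C}\right)\right) = \left(\left(-1460969 - -708264\right) + 564448\right) \left(\frac{1}{-2488938 - 1299927} - \left(975070 + \frac{896782}{970317}\right)\right) = \left(\left(-1460969 + 708264\right) + 564448\right) \left(\frac{1}{-3788865} - \frac{946127893972}{970317}\right) = \left(-752705 + 564448\right) \left(- \frac{1}{3788865} - \frac{946127893972}{970317}\right) = - 188257 \left(- \frac{1}{3788865} - \frac{946127893972}{970317}\right) = \left(-188257\right) \left(- \frac{132768550481303411}{136162967415}\right) = \frac{24994609007958736244627}{136162967415}$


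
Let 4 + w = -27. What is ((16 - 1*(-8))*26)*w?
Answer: -19344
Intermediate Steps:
w = -31 (w = -4 - 27 = -31)
((16 - 1*(-8))*26)*w = ((16 - 1*(-8))*26)*(-31) = ((16 + 8)*26)*(-31) = (24*26)*(-31) = 624*(-31) = -19344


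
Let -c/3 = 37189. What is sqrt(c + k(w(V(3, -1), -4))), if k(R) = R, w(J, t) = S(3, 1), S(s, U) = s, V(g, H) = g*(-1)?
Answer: 6*I*sqrt(3099) ≈ 334.01*I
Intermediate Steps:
V(g, H) = -g
w(J, t) = 3
c = -111567 (c = -3*37189 = -111567)
sqrt(c + k(w(V(3, -1), -4))) = sqrt(-111567 + 3) = sqrt(-111564) = 6*I*sqrt(3099)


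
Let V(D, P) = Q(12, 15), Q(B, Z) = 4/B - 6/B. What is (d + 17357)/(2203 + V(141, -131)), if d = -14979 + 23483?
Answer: 155166/13217 ≈ 11.740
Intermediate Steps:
d = 8504
Q(B, Z) = -2/B
V(D, P) = -⅙ (V(D, P) = -2/12 = -2*1/12 = -⅙)
(d + 17357)/(2203 + V(141, -131)) = (8504 + 17357)/(2203 - ⅙) = 25861/(13217/6) = 25861*(6/13217) = 155166/13217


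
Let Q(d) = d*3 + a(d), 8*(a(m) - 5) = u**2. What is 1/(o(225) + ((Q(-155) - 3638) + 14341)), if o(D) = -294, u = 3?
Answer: 8/79601 ≈ 0.00010050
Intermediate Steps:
a(m) = 49/8 (a(m) = 5 + (1/8)*3**2 = 5 + (1/8)*9 = 5 + 9/8 = 49/8)
Q(d) = 49/8 + 3*d (Q(d) = d*3 + 49/8 = 3*d + 49/8 = 49/8 + 3*d)
1/(o(225) + ((Q(-155) - 3638) + 14341)) = 1/(-294 + (((49/8 + 3*(-155)) - 3638) + 14341)) = 1/(-294 + (((49/8 - 465) - 3638) + 14341)) = 1/(-294 + ((-3671/8 - 3638) + 14341)) = 1/(-294 + (-32775/8 + 14341)) = 1/(-294 + 81953/8) = 1/(79601/8) = 8/79601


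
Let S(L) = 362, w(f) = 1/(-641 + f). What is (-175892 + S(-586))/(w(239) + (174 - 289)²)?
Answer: -70563060/5316449 ≈ -13.273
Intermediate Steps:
(-175892 + S(-586))/(w(239) + (174 - 289)²) = (-175892 + 362)/(1/(-641 + 239) + (174 - 289)²) = -175530/(1/(-402) + (-115)²) = -175530/(-1/402 + 13225) = -175530/5316449/402 = -175530*402/5316449 = -70563060/5316449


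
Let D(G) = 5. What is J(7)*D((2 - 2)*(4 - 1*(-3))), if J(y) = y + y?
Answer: 70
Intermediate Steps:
J(y) = 2*y
J(7)*D((2 - 2)*(4 - 1*(-3))) = (2*7)*5 = 14*5 = 70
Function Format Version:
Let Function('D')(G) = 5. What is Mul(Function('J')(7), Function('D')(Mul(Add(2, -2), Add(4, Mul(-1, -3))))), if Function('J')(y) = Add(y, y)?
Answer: 70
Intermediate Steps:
Function('J')(y) = Mul(2, y)
Mul(Function('J')(7), Function('D')(Mul(Add(2, -2), Add(4, Mul(-1, -3))))) = Mul(Mul(2, 7), 5) = Mul(14, 5) = 70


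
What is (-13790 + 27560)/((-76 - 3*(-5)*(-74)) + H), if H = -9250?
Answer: -6885/5218 ≈ -1.3195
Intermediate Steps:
(-13790 + 27560)/((-76 - 3*(-5)*(-74)) + H) = (-13790 + 27560)/((-76 - 3*(-5)*(-74)) - 9250) = 13770/((-76 + 15*(-74)) - 9250) = 13770/((-76 - 1110) - 9250) = 13770/(-1186 - 9250) = 13770/(-10436) = 13770*(-1/10436) = -6885/5218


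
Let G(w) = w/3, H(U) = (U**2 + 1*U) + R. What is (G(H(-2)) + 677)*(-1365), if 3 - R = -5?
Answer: -928655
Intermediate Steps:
R = 8 (R = 3 - 1*(-5) = 3 + 5 = 8)
H(U) = 8 + U + U**2 (H(U) = (U**2 + 1*U) + 8 = (U**2 + U) + 8 = (U + U**2) + 8 = 8 + U + U**2)
G(w) = w/3 (G(w) = w*(1/3) = w/3)
(G(H(-2)) + 677)*(-1365) = ((8 - 2 + (-2)**2)/3 + 677)*(-1365) = ((8 - 2 + 4)/3 + 677)*(-1365) = ((1/3)*10 + 677)*(-1365) = (10/3 + 677)*(-1365) = (2041/3)*(-1365) = -928655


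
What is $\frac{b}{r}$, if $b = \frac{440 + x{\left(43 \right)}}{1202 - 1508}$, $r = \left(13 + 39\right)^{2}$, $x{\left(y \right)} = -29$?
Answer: $- \frac{137}{275808} \approx -0.00049672$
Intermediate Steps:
$r = 2704$ ($r = 52^{2} = 2704$)
$b = - \frac{137}{102}$ ($b = \frac{440 - 29}{1202 - 1508} = \frac{411}{-306} = 411 \left(- \frac{1}{306}\right) = - \frac{137}{102} \approx -1.3431$)
$\frac{b}{r} = - \frac{137}{102 \cdot 2704} = \left(- \frac{137}{102}\right) \frac{1}{2704} = - \frac{137}{275808}$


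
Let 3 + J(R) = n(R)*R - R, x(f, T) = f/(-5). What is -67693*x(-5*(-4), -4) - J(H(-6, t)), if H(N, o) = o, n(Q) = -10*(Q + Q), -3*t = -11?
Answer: 2439428/9 ≈ 2.7105e+5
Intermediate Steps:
t = 11/3 (t = -1/3*(-11) = 11/3 ≈ 3.6667)
n(Q) = -20*Q
x(f, T) = -f/5 (x(f, T) = f*(-1/5) = -f/5)
J(R) = -3 - R - 20*R**2 (J(R) = -3 + ((-20*R)*R - R) = -3 + (-20*R**2 - R) = -3 + (-R - 20*R**2) = -3 - R - 20*R**2)
-67693*x(-5*(-4), -4) - J(H(-6, t)) = -(-67693)*(-5*(-4))/5 - (-3 - 1*11/3 - 20*(11/3)**2) = -(-67693)*20/5 - (-3 - 11/3 - 20*121/9) = -67693*(-4) - (-3 - 11/3 - 2420/9) = 270772 - 1*(-2480/9) = 270772 + 2480/9 = 2439428/9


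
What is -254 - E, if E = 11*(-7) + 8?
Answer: -185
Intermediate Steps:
E = -69 (E = -77 + 8 = -69)
-254 - E = -254 - 1*(-69) = -254 + 69 = -185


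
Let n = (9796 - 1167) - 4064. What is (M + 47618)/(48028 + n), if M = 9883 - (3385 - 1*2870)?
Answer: 56986/52593 ≈ 1.0835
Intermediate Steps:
M = 9368 (M = 9883 - (3385 - 2870) = 9883 - 1*515 = 9883 - 515 = 9368)
n = 4565 (n = 8629 - 4064 = 4565)
(M + 47618)/(48028 + n) = (9368 + 47618)/(48028 + 4565) = 56986/52593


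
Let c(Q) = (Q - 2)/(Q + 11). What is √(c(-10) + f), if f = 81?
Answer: √69 ≈ 8.3066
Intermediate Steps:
c(Q) = (-2 + Q)/(11 + Q)
√(c(-10) + f) = √((-2 - 10)/(11 - 10) + 81) = √(-12/1 + 81) = √(1*(-12) + 81) = √(-12 + 81) = √69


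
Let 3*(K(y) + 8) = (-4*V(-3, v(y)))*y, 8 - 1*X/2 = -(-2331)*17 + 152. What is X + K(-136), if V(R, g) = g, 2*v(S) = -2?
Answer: -239194/3 ≈ -79731.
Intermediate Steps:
v(S) = -1 (v(S) = (½)*(-2) = -1)
X = -79542 (X = 16 - 2*(-(-2331)*17 + 152) = 16 - 2*(-259*(-153) + 152) = 16 - 2*(39627 + 152) = 16 - 2*39779 = 16 - 79558 = -79542)
K(y) = -8 + 4*y/3 (K(y) = -8 + ((-4*(-1))*y)/3 = -8 + (4*y)/3 = -8 + 4*y/3)
X + K(-136) = -79542 + (-8 + (4/3)*(-136)) = -79542 + (-8 - 544/3) = -79542 - 568/3 = -239194/3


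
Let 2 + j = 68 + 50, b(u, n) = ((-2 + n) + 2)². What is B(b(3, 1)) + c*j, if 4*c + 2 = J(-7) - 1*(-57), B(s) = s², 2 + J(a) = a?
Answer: 1335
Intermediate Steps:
J(a) = -2 + a
b(u, n) = n²
j = 116 (j = -2 + (68 + 50) = -2 + 118 = 116)
c = 23/2 (c = -½ + ((-2 - 7) - 1*(-57))/4 = -½ + (-9 + 57)/4 = -½ + (¼)*48 = -½ + 12 = 23/2 ≈ 11.500)
B(b(3, 1)) + c*j = (1²)² + (23/2)*116 = 1² + 1334 = 1 + 1334 = 1335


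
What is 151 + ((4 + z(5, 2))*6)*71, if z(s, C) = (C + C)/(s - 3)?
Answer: 2707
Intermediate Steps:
z(s, C) = 2*C/(-3 + s) (z(s, C) = (2*C)/(-3 + s) = 2*C/(-3 + s))
151 + ((4 + z(5, 2))*6)*71 = 151 + ((4 + 2*2/(-3 + 5))*6)*71 = 151 + ((4 + 2*2/2)*6)*71 = 151 + ((4 + 2*2*(1/2))*6)*71 = 151 + ((4 + 2)*6)*71 = 151 + (6*6)*71 = 151 + 36*71 = 151 + 2556 = 2707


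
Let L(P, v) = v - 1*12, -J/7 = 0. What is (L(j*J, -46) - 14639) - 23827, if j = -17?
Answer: -38524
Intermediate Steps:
J = 0 (J = -7*0 = 0)
L(P, v) = -12 + v (L(P, v) = v - 12 = -12 + v)
(L(j*J, -46) - 14639) - 23827 = ((-12 - 46) - 14639) - 23827 = (-58 - 14639) - 23827 = -14697 - 23827 = -38524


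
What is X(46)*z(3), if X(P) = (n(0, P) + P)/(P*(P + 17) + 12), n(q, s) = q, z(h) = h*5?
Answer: 23/97 ≈ 0.23711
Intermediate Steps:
z(h) = 5*h
X(P) = P/(12 + P*(17 + P)) (X(P) = (0 + P)/(P*(P + 17) + 12) = P/(P*(17 + P) + 12) = P/(12 + P*(17 + P)))
X(46)*z(3) = (46/(12 + 46² + 17*46))*(5*3) = (46/(12 + 2116 + 782))*15 = (46/2910)*15 = (46*(1/2910))*15 = (23/1455)*15 = 23/97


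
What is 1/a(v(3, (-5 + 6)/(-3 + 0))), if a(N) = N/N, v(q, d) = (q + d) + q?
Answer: 1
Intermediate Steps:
v(q, d) = d + 2*q (v(q, d) = (d + q) + q = d + 2*q)
a(N) = 1
1/a(v(3, (-5 + 6)/(-3 + 0))) = 1/1 = 1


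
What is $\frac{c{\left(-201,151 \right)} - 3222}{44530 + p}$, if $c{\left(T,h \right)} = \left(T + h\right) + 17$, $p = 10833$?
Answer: $- \frac{465}{7909} \approx -0.058794$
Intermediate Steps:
$c{\left(T,h \right)} = 17 + T + h$
$\frac{c{\left(-201,151 \right)} - 3222}{44530 + p} = \frac{\left(17 - 201 + 151\right) - 3222}{44530 + 10833} = \frac{-33 - 3222}{55363} = \left(-3255\right) \frac{1}{55363} = - \frac{465}{7909}$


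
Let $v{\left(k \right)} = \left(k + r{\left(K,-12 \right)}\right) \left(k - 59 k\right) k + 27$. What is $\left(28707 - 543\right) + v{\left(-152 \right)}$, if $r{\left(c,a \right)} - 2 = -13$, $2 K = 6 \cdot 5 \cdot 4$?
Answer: $218453407$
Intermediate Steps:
$K = 60$ ($K = \frac{6 \cdot 5 \cdot 4}{2} = \frac{30 \cdot 4}{2} = \frac{1}{2} \cdot 120 = 60$)
$r{\left(c,a \right)} = -11$ ($r{\left(c,a \right)} = 2 - 13 = -11$)
$v{\left(k \right)} = 27 - 58 k^{2} \left(-11 + k\right)$ ($v{\left(k \right)} = \left(k - 11\right) \left(k - 59 k\right) k + 27 = \left(-11 + k\right) \left(- 58 k\right) k + 27 = - 58 k \left(-11 + k\right) k + 27 = - 58 k^{2} \left(-11 + k\right) + 27 = 27 - 58 k^{2} \left(-11 + k\right)$)
$\left(28707 - 543\right) + v{\left(-152 \right)} = \left(28707 - 543\right) + \left(27 - 58 \left(-152\right)^{3} + 638 \left(-152\right)^{2}\right) = 28164 + \left(27 - -203684864 + 638 \cdot 23104\right) = 28164 + \left(27 + 203684864 + 14740352\right) = 28164 + 218425243 = 218453407$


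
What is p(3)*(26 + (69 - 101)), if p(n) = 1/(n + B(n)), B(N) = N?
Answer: -1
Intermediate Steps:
p(n) = 1/(2*n) (p(n) = 1/(n + n) = 1/(2*n))
p(3)*(26 + (69 - 101)) = ((½)/3)*(26 + (69 - 101)) = ((½)*(⅓))*(26 - 32) = (⅙)*(-6) = -1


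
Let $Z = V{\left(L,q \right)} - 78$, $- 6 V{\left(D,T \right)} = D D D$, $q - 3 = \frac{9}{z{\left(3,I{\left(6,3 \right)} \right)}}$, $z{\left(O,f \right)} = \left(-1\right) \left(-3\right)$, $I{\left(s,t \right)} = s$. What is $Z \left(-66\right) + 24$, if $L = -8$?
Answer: $-460$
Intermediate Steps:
$z{\left(O,f \right)} = 3$
$q = 6$ ($q = 3 + \frac{9}{3} = 3 + 9 \cdot \frac{1}{3} = 3 + 3 = 6$)
$V{\left(D,T \right)} = - \frac{D^{3}}{6}$ ($V{\left(D,T \right)} = - \frac{D D D}{6} = - \frac{D^{2} D}{6} = - \frac{D^{3}}{6}$)
$Z = \frac{22}{3}$ ($Z = - \frac{\left(-8\right)^{3}}{6} - 78 = \left(- \frac{1}{6}\right) \left(-512\right) - 78 = \frac{256}{3} - 78 = \frac{22}{3} \approx 7.3333$)
$Z \left(-66\right) + 24 = \frac{22}{3} \left(-66\right) + 24 = -484 + 24 = -460$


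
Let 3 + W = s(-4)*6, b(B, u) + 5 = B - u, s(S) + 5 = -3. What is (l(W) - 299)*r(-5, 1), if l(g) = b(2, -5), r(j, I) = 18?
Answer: -5346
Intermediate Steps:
s(S) = -8 (s(S) = -5 - 3 = -8)
b(B, u) = -5 + B - u (b(B, u) = -5 + (B - u) = -5 + B - u)
W = -51 (W = -3 - 8*6 = -3 - 48 = -51)
l(g) = 2 (l(g) = -5 + 2 - 1*(-5) = -5 + 2 + 5 = 2)
(l(W) - 299)*r(-5, 1) = (2 - 299)*18 = -297*18 = -5346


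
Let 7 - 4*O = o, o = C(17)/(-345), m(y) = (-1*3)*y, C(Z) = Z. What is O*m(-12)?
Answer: 7296/115 ≈ 63.443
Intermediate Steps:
m(y) = -3*y
o = -17/345 (o = 17/(-345) = 17*(-1/345) = -17/345 ≈ -0.049275)
O = 608/345 (O = 7/4 - ¼*(-17/345) = 7/4 + 17/1380 = 608/345 ≈ 1.7623)
O*m(-12) = 608*(-3*(-12))/345 = (608/345)*36 = 7296/115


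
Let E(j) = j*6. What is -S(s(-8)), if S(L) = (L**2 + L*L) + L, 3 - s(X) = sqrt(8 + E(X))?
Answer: 59 + 26*I*sqrt(10) ≈ 59.0 + 82.219*I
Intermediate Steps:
E(j) = 6*j
s(X) = 3 - sqrt(8 + 6*X)
S(L) = L + 2*L**2 (S(L) = (L**2 + L**2) + L = 2*L**2 + L = L + 2*L**2)
-S(s(-8)) = -(3 - sqrt(8 + 6*(-8)))*(1 + 2*(3 - sqrt(8 + 6*(-8)))) = -(3 - sqrt(8 - 48))*(1 + 2*(3 - sqrt(8 - 48))) = -(3 - sqrt(-40))*(1 + 2*(3 - sqrt(-40))) = -(3 - 2*I*sqrt(10))*(1 + 2*(3 - 2*I*sqrt(10))) = -(3 - 2*I*sqrt(10))*(1 + (6 - 4*I*sqrt(10))) = -(3 - 2*I*sqrt(10))*(7 - 4*I*sqrt(10))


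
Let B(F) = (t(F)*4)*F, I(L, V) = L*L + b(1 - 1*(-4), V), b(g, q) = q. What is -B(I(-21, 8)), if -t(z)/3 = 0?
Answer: 0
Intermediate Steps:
t(z) = 0 (t(z) = -3*0 = 0)
I(L, V) = V + L² (I(L, V) = L*L + V = L² + V = V + L²)
B(F) = 0 (B(F) = (0*4)*F = 0*F = 0)
-B(I(-21, 8)) = -1*0 = 0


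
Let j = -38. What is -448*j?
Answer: 17024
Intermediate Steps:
-448*j = -448*(-38) = 17024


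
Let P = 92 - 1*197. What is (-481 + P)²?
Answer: 343396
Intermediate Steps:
P = -105 (P = 92 - 197 = -105)
(-481 + P)² = (-481 - 105)² = (-586)² = 343396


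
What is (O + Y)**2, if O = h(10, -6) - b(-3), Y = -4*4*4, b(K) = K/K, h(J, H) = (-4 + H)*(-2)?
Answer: 2025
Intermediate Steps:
h(J, H) = 8 - 2*H
b(K) = 1
Y = -64 (Y = -16*4 = -64)
O = 19 (O = (8 - 2*(-6)) - 1*1 = (8 + 12) - 1 = 20 - 1 = 19)
(O + Y)**2 = (19 - 64)**2 = (-45)**2 = 2025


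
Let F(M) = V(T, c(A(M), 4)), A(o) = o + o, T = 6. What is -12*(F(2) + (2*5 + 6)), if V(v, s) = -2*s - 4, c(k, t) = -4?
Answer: -240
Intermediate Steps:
A(o) = 2*o
V(v, s) = -4 - 2*s
F(M) = 4 (F(M) = -4 - 2*(-4) = -4 + 8 = 4)
-12*(F(2) + (2*5 + 6)) = -12*(4 + (2*5 + 6)) = -12*(4 + (10 + 6)) = -12*(4 + 16) = -12*20 = -240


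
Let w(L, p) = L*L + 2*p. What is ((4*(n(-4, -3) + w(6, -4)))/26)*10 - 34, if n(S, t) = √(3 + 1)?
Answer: 158/13 ≈ 12.154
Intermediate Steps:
w(L, p) = L² + 2*p
n(S, t) = 2 (n(S, t) = √4 = 2)
((4*(n(-4, -3) + w(6, -4)))/26)*10 - 34 = ((4*(2 + (6² + 2*(-4))))/26)*10 - 34 = ((4*(2 + (36 - 8)))*(1/26))*10 - 34 = ((4*(2 + 28))*(1/26))*10 - 34 = ((4*30)*(1/26))*10 - 34 = (120*(1/26))*10 - 34 = (60/13)*10 - 34 = 600/13 - 34 = 158/13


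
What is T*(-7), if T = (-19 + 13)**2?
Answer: -252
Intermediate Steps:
T = 36 (T = (-6)**2 = 36)
T*(-7) = 36*(-7) = -252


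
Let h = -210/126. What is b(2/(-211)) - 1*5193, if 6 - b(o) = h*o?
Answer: -3283381/633 ≈ -5187.0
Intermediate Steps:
h = -5/3 (h = -210*1/126 = -5/3 ≈ -1.6667)
b(o) = 6 + 5*o/3 (b(o) = 6 - (-5)*o/3 = 6 + 5*o/3)
b(2/(-211)) - 1*5193 = (6 + 5*(2/(-211))/3) - 1*5193 = (6 + 5*(2*(-1/211))/3) - 5193 = (6 + (5/3)*(-2/211)) - 5193 = (6 - 10/633) - 5193 = 3788/633 - 5193 = -3283381/633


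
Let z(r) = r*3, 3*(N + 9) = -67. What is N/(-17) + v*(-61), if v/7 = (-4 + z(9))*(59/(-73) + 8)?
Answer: -262950413/3723 ≈ -70629.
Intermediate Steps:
N = -94/3 (N = -9 + (1/3)*(-67) = -9 - 67/3 = -94/3 ≈ -31.333)
z(r) = 3*r
v = 84525/73 (v = 7*((-4 + 3*9)*(59/(-73) + 8)) = 7*((-4 + 27)*(59*(-1/73) + 8)) = 7*(23*(-59/73 + 8)) = 7*(23*(525/73)) = 7*(12075/73) = 84525/73 ≈ 1157.9)
N/(-17) + v*(-61) = -94/3/(-17) + (84525/73)*(-61) = -94/3*(-1/17) - 5156025/73 = 94/51 - 5156025/73 = -262950413/3723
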